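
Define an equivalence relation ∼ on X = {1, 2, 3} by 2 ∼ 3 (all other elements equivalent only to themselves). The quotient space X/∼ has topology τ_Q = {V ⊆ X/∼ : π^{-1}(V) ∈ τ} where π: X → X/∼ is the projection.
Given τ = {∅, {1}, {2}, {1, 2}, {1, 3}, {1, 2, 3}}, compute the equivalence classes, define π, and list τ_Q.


X/∼ = {[1], [2=3]}; |τ_Q| = 3.

Equivalence classes: [1], [2=3].
Quotient map π: X → X/∼ sends 1 ↦ [1], 2 ↦ [2=3], 3 ↦ [2=3].
For each subset V ⊆ X/∼, compute π^{-1}(V) ⊆ X and check whether π^{-1}(V) ∈ τ. V is open in τ_Q iff π^{-1}(V) ∈ τ.
  V = {}: π^{-1}(V) = ∅ ∈ τ ✓.
  V = {[1]}: π^{-1}(V) = {1} ∈ τ ✓.
  V = {[2=3]}: π^{-1}(V) = {2, 3} ∉ τ ✗.
  V = {[1], [2=3]}: π^{-1}(V) = {1, 2, 3} ∈ τ ✓.
Open sets in the quotient: τ_Q = {{}, {[1]}, {[1], [2=3]}} (3 elements).


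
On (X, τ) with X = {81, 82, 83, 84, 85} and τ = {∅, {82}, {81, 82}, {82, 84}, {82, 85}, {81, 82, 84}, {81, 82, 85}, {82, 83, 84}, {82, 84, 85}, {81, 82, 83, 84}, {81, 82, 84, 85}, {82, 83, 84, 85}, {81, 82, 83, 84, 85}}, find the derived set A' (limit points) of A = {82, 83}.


A' = {81, 83, 84, 85}

For each x ∈ X, list the open sets U ∈ τ with x ∈ U, then check whether U ∩ (A ∖ {x}) ≠ ∅ for every such U.
  x = 81: opens ∋ x are {81, 82}, {81, 82, 84}, {81, 82, 85}, {81, 82, 83, 84}, {81, 82, 84, 85}, {81, 82, 83, 84, 85}; each meets A ∖ {81}, so x IS a limit point.
  x = 82: open {82} ∋ x has {82} ∩ (A ∖ {82}) = ∅, so x is NOT a limit point.
  x = 83: opens ∋ x are {82, 83, 84}, {81, 82, 83, 84}, {82, 83, 84, 85}, {81, 82, 83, 84, 85}; each meets A ∖ {83}, so x IS a limit point.
  x = 84: opens ∋ x are {82, 84}, {81, 82, 84}, {82, 83, 84}, {82, 84, 85}, {81, 82, 83, 84}, {81, 82, 84, 85}, {82, 83, 84, 85}, {81, 82, 83, 84, 85}; each meets A ∖ {84}, so x IS a limit point.
  x = 85: opens ∋ x are {82, 85}, {81, 82, 85}, {82, 84, 85}, {81, 82, 84, 85}, {82, 83, 84, 85}, {81, 82, 83, 84, 85}; each meets A ∖ {85}, so x IS a limit point.
Collecting: A' = {81, 83, 84, 85}.


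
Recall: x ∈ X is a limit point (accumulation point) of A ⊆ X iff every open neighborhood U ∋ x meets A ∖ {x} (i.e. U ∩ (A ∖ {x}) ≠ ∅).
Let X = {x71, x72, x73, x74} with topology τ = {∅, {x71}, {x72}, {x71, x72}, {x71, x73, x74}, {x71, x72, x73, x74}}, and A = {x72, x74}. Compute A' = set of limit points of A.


A' = {x73}

For each x ∈ X, list the open sets U ∈ τ with x ∈ U, then check whether U ∩ (A ∖ {x}) ≠ ∅ for every such U.
  x = x71: open {x71} ∋ x has {x71} ∩ (A ∖ {x71}) = ∅, so x is NOT a limit point.
  x = x72: open {x72} ∋ x has {x72} ∩ (A ∖ {x72}) = ∅, so x is NOT a limit point.
  x = x73: opens ∋ x are {x71, x73, x74}, {x71, x72, x73, x74}; each meets A ∖ {x73}, so x IS a limit point.
  x = x74: open {x71, x73, x74} ∋ x has {x71, x73, x74} ∩ (A ∖ {x74}) = ∅, so x is NOT a limit point.
Collecting: A' = {x73}.


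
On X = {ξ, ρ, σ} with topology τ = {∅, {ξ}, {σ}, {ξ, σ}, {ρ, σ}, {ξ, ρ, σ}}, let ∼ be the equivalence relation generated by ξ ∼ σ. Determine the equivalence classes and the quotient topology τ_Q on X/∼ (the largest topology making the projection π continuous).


X/∼ = {[ξ=σ], [ρ]}; |τ_Q| = 3.

Equivalence classes: [ξ=σ], [ρ].
Quotient map π: X → X/∼ sends ξ ↦ [ξ=σ], ρ ↦ [ρ], σ ↦ [ξ=σ].
For each subset V ⊆ X/∼, compute π^{-1}(V) ⊆ X and check whether π^{-1}(V) ∈ τ. V is open in τ_Q iff π^{-1}(V) ∈ τ.
  V = {}: π^{-1}(V) = ∅ ∈ τ ✓.
  V = {[ξ=σ]}: π^{-1}(V) = {ξ, σ} ∈ τ ✓.
  V = {[ρ]}: π^{-1}(V) = {ρ} ∉ τ ✗.
  V = {[ξ=σ], [ρ]}: π^{-1}(V) = {ξ, ρ, σ} ∈ τ ✓.
Open sets in the quotient: τ_Q = {{}, {[ξ=σ]}, {[ξ=σ], [ρ]}} (3 elements).


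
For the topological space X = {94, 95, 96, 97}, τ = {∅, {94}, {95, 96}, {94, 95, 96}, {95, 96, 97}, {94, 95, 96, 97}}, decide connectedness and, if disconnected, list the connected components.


(X, τ) is disconnected; components = [{94}, {95, 96, 97}].

Find clopen sets (U ∈ τ with X ∖ U ∈ τ):
  U = ∅, X ∖ U = {94, 95, 96, 97} — both open, so U is clopen.
  U = {94}, X ∖ U = {95, 96, 97} — both open, so U is clopen.
  U = {95, 96, 97}, X ∖ U = {94} — both open, so U is clopen.
  U = {94, 95, 96, 97}, X ∖ U = ∅ — both open, so U is clopen.
Nontrivial clopen(s) exist: e.g. {95, 96, 97}. So (X, τ) is disconnected.
Compute connected components by grouping points that agree on all clopens:
  component: {94}
  component: {95, 96, 97}


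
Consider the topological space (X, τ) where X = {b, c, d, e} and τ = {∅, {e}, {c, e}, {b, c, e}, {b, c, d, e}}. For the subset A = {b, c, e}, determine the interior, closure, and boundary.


int(A) = {b, c, e}, cl(A) = {b, c, d, e}, ∂A = {d}.

Closed sets in (X, τ) are complements of opens:
  closed(X, τ) = {∅, {d}, {b, d}, {b, c, d}, {b, c, d, e}}.
int(A) = ⋃ {U ∈ τ : U ⊆ A}. Opens contained in A: ∅, {e}, {c, e}, {b, c, e}.
Taking the union of these: int(A) = {b, c, e}.
cl(A) = ⋂ {C closed : A ⊆ C}. Closed sets containing A: {b, c, d, e}.
Intersecting these: cl(A) = {b, c, d, e}.
∂A = cl(A) ∖ int(A) = {b, c, d, e} ∖ {b, c, e} = {d}.


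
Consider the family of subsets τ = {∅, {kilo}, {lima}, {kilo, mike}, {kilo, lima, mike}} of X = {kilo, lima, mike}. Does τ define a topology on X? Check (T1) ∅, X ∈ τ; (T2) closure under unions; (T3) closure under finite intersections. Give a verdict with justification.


τ is NOT a topology on X.

Axiom (T1): ∅ ∈ τ? Yes; X ∈ τ? Yes.
Axiom (T2/T3): check pairwise unions and intersections of members of τ.
Counterexample for (T2): {kilo} ∪ {lima} = {kilo, lima} ∉ τ. Therefore τ is NOT a topology.


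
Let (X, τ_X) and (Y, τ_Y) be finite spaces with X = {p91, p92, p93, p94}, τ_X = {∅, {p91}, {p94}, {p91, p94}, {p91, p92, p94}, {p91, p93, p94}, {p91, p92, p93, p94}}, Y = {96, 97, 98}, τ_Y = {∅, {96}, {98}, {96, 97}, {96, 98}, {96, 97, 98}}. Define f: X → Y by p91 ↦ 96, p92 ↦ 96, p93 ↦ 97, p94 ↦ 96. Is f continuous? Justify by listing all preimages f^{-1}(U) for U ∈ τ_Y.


f IS continuous.

Compute f^{-1}(U) for each U ∈ τ_Y:
  U = ∅: f^{-1}(U) = ∅ ∈ τ_X ✓.
  U = {96}: f^{-1}(U) = {p91, p92, p94} ∈ τ_X ✓.
  U = {98}: f^{-1}(U) = ∅ ∈ τ_X ✓.
  U = {96, 97}: f^{-1}(U) = {p91, p92, p93, p94} ∈ τ_X ✓.
  U = {96, 98}: f^{-1}(U) = {p91, p92, p94} ∈ τ_X ✓.
  U = {96, 97, 98}: f^{-1}(U) = {p91, p92, p93, p94} ∈ τ_X ✓.
Every preimage lies in τ_X, so f IS continuous.


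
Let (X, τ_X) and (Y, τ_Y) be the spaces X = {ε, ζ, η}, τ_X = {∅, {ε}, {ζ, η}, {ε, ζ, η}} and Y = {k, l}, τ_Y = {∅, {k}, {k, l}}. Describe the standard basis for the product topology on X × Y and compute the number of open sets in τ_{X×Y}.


Basis B = {∅ × ∅, {ε} × {k}, {ε} × {k, l}, {ζ, η} × {k}, {ε, ζ, η} × {k}, {ζ, η} × {k, l}, {ε, ζ, η} × {k, l}}; |τ_{X×Y}| = 9.

Enumerate products U × V with U ∈ τ_X, V ∈ τ_Y (deduplicated):
  ∅ × ∅ = {} (∅)
  {ε} × {k} = {(ε,k)}
  {ε} × {k, l} = {(ε,k), (ε,l)}
  {ζ, η} × {k} = {(ζ,k), (η,k)}
  {ε, ζ, η} × {k} = {(ε,k), (ζ,k), (η,k)}
  {ζ, η} × {k, l} = {(ζ,k), (ζ,l), (η,k), (η,l)}
  {ε, ζ, η} × {k, l} = {(ε,k), (ε,l), (ζ,k), (ζ,l), (η,k), (η,l)}
These 7 distinct sets form the basis B.
Close under arbitrary unions to get τ_{X×Y}; counting gives |τ_{X×Y}| = 9.


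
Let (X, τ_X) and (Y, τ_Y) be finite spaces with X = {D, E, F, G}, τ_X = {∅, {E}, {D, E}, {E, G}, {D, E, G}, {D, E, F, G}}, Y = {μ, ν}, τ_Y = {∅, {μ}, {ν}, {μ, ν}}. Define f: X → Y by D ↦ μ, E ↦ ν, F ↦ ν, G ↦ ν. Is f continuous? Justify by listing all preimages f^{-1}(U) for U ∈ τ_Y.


f is NOT continuous.

Compute f^{-1}(U) for each U ∈ τ_Y:
  U = ∅: f^{-1}(U) = ∅ ∈ τ_X ✓.
  U = {μ}: f^{-1}(U) = {D} ∉ τ_X ✗.
  U = {ν}: f^{-1}(U) = {E, F, G} ∉ τ_X ✗.
  U = {μ, ν}: f^{-1}(U) = {D, E, F, G} ∈ τ_X ✓.
Found U = {μ} with f^{-1}(U) = {D} not in τ_X. Therefore f is NOT continuous.


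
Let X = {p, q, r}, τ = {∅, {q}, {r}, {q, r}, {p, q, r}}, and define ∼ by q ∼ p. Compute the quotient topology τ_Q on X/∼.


X/∼ = {[p=q], [r]}; |τ_Q| = 3.

Equivalence classes: [p=q], [r].
Quotient map π: X → X/∼ sends p ↦ [p=q], q ↦ [p=q], r ↦ [r].
For each subset V ⊆ X/∼, compute π^{-1}(V) ⊆ X and check whether π^{-1}(V) ∈ τ. V is open in τ_Q iff π^{-1}(V) ∈ τ.
  V = {}: π^{-1}(V) = ∅ ∈ τ ✓.
  V = {[p=q]}: π^{-1}(V) = {p, q} ∉ τ ✗.
  V = {[r]}: π^{-1}(V) = {r} ∈ τ ✓.
  V = {[p=q], [r]}: π^{-1}(V) = {p, q, r} ∈ τ ✓.
Open sets in the quotient: τ_Q = {{}, {[r]}, {[p=q], [r]}} (3 elements).


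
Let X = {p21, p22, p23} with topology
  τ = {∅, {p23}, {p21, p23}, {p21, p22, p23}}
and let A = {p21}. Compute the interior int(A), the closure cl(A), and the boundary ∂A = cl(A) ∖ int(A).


int(A) = ∅, cl(A) = {p21, p22}, ∂A = {p21, p22}.

Closed sets in (X, τ) are complements of opens:
  closed(X, τ) = {∅, {p22}, {p21, p22}, {p21, p22, p23}}.
int(A) = ⋃ {U ∈ τ : U ⊆ A}. Opens contained in A: ∅.
Taking the union of these: int(A) = ∅.
cl(A) = ⋂ {C closed : A ⊆ C}. Closed sets containing A: {p21, p22}, {p21, p22, p23}.
Intersecting these: cl(A) = {p21, p22}.
∂A = cl(A) ∖ int(A) = {p21, p22} ∖ ∅ = {p21, p22}.


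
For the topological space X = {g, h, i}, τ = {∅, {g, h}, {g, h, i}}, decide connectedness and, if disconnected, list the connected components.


(X, τ) is connected.

Find clopen sets (U ∈ τ with X ∖ U ∈ τ):
  U = ∅, X ∖ U = {g, h, i} — both open, so U is clopen.
  U = {g, h, i}, X ∖ U = ∅ — both open, so U is clopen.
Only trivial clopens (∅ and X) exist, so (X, τ) is connected.
Compute connected components by grouping points that agree on all clopens:
  component: {g, h, i}


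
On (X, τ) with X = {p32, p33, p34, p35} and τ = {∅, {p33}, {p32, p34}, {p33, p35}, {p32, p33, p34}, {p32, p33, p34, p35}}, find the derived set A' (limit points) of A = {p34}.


A' = {p32}

For each x ∈ X, list the open sets U ∈ τ with x ∈ U, then check whether U ∩ (A ∖ {x}) ≠ ∅ for every such U.
  x = p32: opens ∋ x are {p32, p34}, {p32, p33, p34}, {p32, p33, p34, p35}; each meets A ∖ {p32}, so x IS a limit point.
  x = p33: open {p33} ∋ x has {p33} ∩ (A ∖ {p33}) = ∅, so x is NOT a limit point.
  x = p34: open {p32, p34} ∋ x has {p32, p34} ∩ (A ∖ {p34}) = ∅, so x is NOT a limit point.
  x = p35: open {p33, p35} ∋ x has {p33, p35} ∩ (A ∖ {p35}) = ∅, so x is NOT a limit point.
Collecting: A' = {p32}.


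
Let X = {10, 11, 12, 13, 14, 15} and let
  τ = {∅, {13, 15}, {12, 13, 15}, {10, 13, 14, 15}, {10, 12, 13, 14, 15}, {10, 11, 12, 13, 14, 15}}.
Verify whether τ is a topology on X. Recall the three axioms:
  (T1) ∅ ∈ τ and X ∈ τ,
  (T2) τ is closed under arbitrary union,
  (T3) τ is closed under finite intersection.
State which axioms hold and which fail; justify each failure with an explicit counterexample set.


τ IS a topology on X.

Axiom (T1): ∅ ∈ τ? Yes; X ∈ τ? Yes.
Axiom (T2/T3): check pairwise unions and intersections of members of τ.
All pairwise intersections and unions checked — each lies in τ. Therefore τ satisfies (T1), (T2), (T3): it IS a topology on X.


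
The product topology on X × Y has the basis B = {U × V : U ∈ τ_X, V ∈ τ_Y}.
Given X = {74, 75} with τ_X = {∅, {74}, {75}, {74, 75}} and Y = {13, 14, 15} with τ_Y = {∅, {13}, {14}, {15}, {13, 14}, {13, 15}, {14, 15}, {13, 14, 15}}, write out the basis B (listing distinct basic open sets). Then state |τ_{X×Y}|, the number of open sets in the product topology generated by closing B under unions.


Basis B = {∅ × ∅, {74} × {13}, {74} × {14}, {74} × {15}, {75} × {13}, {75} × {14}, {75} × {15}, {74} × {13, 14}, {74} × {13, 15}, {74, 75} × {13}, {74} × {14, 15}, {74, 75} × {14}, {74, 75} × {15}, {75} × {13, 14}, {75} × {13, 15}, {75} × {14, 15}, {74} × {13, 14, 15}, {75} × {13, 14, 15}, {74, 75} × {13, 14}, {74, 75} × {13, 15}, {74, 75} × {14, 15}, {74, 75} × {13, 14, 15}}; |τ_{X×Y}| = 64.

Enumerate products U × V with U ∈ τ_X, V ∈ τ_Y (deduplicated):
  ∅ × ∅ = {} (∅)
  {74} × {13} = {(74,13)}
  {74} × {14} = {(74,14)}
  {74} × {15} = {(74,15)}
  {75} × {13} = {(75,13)}
  {75} × {14} = {(75,14)}
  {75} × {15} = {(75,15)}
  {74} × {13, 14} = {(74,13), (74,14)}
  {74} × {13, 15} = {(74,13), (74,15)}
  {74, 75} × {13} = {(74,13), (75,13)}
  {74} × {14, 15} = {(74,14), (74,15)}
  {74, 75} × {14} = {(74,14), (75,14)}
  {74, 75} × {15} = {(74,15), (75,15)}
  {75} × {13, 14} = {(75,13), (75,14)}
  {75} × {13, 15} = {(75,13), (75,15)}
  {75} × {14, 15} = {(75,14), (75,15)}
  {74} × {13, 14, 15} = {(74,13), (74,14), (74,15)}
  {75} × {13, 14, 15} = {(75,13), (75,14), (75,15)}
  {74, 75} × {13, 14} = {(74,13), (74,14), (75,13), (75,14)}
  {74, 75} × {13, 15} = {(74,13), (74,15), (75,13), (75,15)}
  {74, 75} × {14, 15} = {(74,14), (74,15), (75,14), (75,15)}
  {74, 75} × {13, 14, 15} = {(74,13), (74,14), (74,15), (75,13), (75,14), (75,15)}
These 22 distinct sets form the basis B.
Close under arbitrary unions to get τ_{X×Y}; counting gives |τ_{X×Y}| = 64.


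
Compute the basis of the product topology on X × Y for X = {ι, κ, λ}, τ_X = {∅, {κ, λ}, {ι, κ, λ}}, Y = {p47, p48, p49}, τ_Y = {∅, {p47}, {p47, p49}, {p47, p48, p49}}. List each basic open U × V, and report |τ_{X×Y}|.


Basis B = {∅ × ∅, {κ, λ} × {p47}, {ι, κ, λ} × {p47}, {κ, λ} × {p47, p49}, {ι, κ, λ} × {p47, p49}, {κ, λ} × {p47, p48, p49}, {ι, κ, λ} × {p47, p48, p49}}; |τ_{X×Y}| = 10.

Enumerate products U × V with U ∈ τ_X, V ∈ τ_Y (deduplicated):
  ∅ × ∅ = {} (∅)
  {κ, λ} × {p47} = {(κ,p47), (λ,p47)}
  {ι, κ, λ} × {p47} = {(ι,p47), (κ,p47), (λ,p47)}
  {κ, λ} × {p47, p49} = {(κ,p47), (κ,p49), (λ,p47), (λ,p49)}
  {ι, κ, λ} × {p47, p49} = {(ι,p47), (ι,p49), (κ,p47), (κ,p49), (λ,p47), (λ,p49)}
  {κ, λ} × {p47, p48, p49} = {(κ,p47), (κ,p48), (κ,p49), (λ,p47), (λ,p48), (λ,p49)}
  {ι, κ, λ} × {p47, p48, p49} = {(ι,p47), (ι,p48), (ι,p49), (κ,p47), (κ,p48), (κ,p49), (λ,p47), (λ,p48), (λ,p49)}
These 7 distinct sets form the basis B.
Close under arbitrary unions to get τ_{X×Y}; counting gives |τ_{X×Y}| = 10.


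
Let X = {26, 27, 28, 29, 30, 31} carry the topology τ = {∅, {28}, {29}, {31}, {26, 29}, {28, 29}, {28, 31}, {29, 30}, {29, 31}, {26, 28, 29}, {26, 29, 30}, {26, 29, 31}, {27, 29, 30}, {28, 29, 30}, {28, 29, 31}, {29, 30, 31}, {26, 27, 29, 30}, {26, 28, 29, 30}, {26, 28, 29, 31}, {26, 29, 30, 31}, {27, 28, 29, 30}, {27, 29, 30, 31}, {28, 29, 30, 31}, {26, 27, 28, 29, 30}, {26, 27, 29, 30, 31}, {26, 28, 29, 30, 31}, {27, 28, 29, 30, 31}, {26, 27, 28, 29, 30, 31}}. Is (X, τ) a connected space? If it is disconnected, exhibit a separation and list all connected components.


(X, τ) is disconnected; components = [{28}, {31}, {26, 27, 29, 30}].

Find clopen sets (U ∈ τ with X ∖ U ∈ τ):
  U = ∅, X ∖ U = {26, 27, 28, 29, 30, 31} — both open, so U is clopen.
  U = {28}, X ∖ U = {26, 27, 29, 30, 31} — both open, so U is clopen.
  U = {31}, X ∖ U = {26, 27, 28, 29, 30} — both open, so U is clopen.
  U = {28, 31}, X ∖ U = {26, 27, 29, 30} — both open, so U is clopen.
  U = {26, 27, 29, 30}, X ∖ U = {28, 31} — both open, so U is clopen.
  U = {26, 27, 28, 29, 30}, X ∖ U = {31} — both open, so U is clopen.
  U = {26, 27, 29, 30, 31}, X ∖ U = {28} — both open, so U is clopen.
  U = {26, 27, 28, 29, 30, 31}, X ∖ U = ∅ — both open, so U is clopen.
Nontrivial clopen(s) exist: e.g. {28}. So (X, τ) is disconnected.
Compute connected components by grouping points that agree on all clopens:
  component: {28}
  component: {31}
  component: {26, 27, 29, 30}


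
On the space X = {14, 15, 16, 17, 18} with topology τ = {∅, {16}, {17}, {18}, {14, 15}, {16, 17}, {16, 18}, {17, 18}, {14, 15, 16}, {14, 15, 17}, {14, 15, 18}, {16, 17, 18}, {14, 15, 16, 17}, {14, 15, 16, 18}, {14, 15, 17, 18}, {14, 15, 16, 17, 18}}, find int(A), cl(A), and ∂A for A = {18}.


int(A) = {18}, cl(A) = {18}, ∂A = ∅.

Closed sets in (X, τ) are complements of opens:
  closed(X, τ) = {∅, {16}, {17}, {18}, {14, 15}, {16, 17}, {16, 18}, {17, 18}, {14, 15, 16}, {14, 15, 17}, {14, 15, 18}, {16, 17, 18}, {14, 15, 16, 17}, {14, 15, 16, 18}, {14, 15, 17, 18}, {14, 15, 16, 17, 18}}.
int(A) = ⋃ {U ∈ τ : U ⊆ A}. Opens contained in A: ∅, {18}.
Taking the union of these: int(A) = {18}.
cl(A) = ⋂ {C closed : A ⊆ C}. Closed sets containing A: {18}, {16, 18}, {17, 18}, {14, 15, 18}, {16, 17, 18}, {14, 15, 16, 18}, {14, 15, 17, 18}, {14, 15, 16, 17, 18}.
Intersecting these: cl(A) = {18}.
∂A = cl(A) ∖ int(A) = {18} ∖ {18} = ∅.


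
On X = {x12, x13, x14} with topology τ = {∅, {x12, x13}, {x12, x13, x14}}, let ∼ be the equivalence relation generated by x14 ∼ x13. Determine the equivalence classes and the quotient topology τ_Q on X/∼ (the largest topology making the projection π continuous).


X/∼ = {[x12], [x13=x14]}; |τ_Q| = 2.

Equivalence classes: [x12], [x13=x14].
Quotient map π: X → X/∼ sends x12 ↦ [x12], x13 ↦ [x13=x14], x14 ↦ [x13=x14].
For each subset V ⊆ X/∼, compute π^{-1}(V) ⊆ X and check whether π^{-1}(V) ∈ τ. V is open in τ_Q iff π^{-1}(V) ∈ τ.
  V = {}: π^{-1}(V) = ∅ ∈ τ ✓.
  V = {[x12]}: π^{-1}(V) = {x12} ∉ τ ✗.
  V = {[x13=x14]}: π^{-1}(V) = {x13, x14} ∉ τ ✗.
  V = {[x12], [x13=x14]}: π^{-1}(V) = {x12, x13, x14} ∈ τ ✓.
Open sets in the quotient: τ_Q = {{}, {[x12], [x13=x14]}} (2 elements).


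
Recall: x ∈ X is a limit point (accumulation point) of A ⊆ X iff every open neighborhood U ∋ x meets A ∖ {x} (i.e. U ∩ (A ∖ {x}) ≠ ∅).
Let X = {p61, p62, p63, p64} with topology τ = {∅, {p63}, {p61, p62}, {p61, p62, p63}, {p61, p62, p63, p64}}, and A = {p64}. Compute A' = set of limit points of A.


A' = ∅

For each x ∈ X, list the open sets U ∈ τ with x ∈ U, then check whether U ∩ (A ∖ {x}) ≠ ∅ for every such U.
  x = p61: open {p61, p62} ∋ x has {p61, p62} ∩ (A ∖ {p61}) = ∅, so x is NOT a limit point.
  x = p62: open {p61, p62} ∋ x has {p61, p62} ∩ (A ∖ {p62}) = ∅, so x is NOT a limit point.
  x = p63: open {p63} ∋ x has {p63} ∩ (A ∖ {p63}) = ∅, so x is NOT a limit point.
  x = p64: open {p61, p62, p63, p64} ∋ x has {p61, p62, p63, p64} ∩ (A ∖ {p64}) = ∅, so x is NOT a limit point.
Collecting: A' = ∅.


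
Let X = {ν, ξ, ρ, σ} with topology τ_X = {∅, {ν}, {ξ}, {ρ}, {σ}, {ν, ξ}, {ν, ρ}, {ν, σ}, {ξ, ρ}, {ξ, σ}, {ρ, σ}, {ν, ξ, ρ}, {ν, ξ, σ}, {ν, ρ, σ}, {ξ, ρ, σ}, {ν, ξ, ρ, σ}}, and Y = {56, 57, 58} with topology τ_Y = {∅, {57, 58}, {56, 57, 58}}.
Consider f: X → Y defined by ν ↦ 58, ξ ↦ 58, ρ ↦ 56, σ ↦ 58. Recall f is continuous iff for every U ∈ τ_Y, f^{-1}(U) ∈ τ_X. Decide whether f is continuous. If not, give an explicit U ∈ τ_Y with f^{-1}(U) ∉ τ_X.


f IS continuous.

Compute f^{-1}(U) for each U ∈ τ_Y:
  U = ∅: f^{-1}(U) = ∅ ∈ τ_X ✓.
  U = {57, 58}: f^{-1}(U) = {ν, ξ, σ} ∈ τ_X ✓.
  U = {56, 57, 58}: f^{-1}(U) = {ν, ξ, ρ, σ} ∈ τ_X ✓.
Every preimage lies in τ_X, so f IS continuous.


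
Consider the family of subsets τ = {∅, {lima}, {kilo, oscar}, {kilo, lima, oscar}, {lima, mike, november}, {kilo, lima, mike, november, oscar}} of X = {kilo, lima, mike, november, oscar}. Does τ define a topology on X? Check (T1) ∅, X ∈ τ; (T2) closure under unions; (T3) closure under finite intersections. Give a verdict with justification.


τ IS a topology on X.

Axiom (T1): ∅ ∈ τ? Yes; X ∈ τ? Yes.
Axiom (T2/T3): check pairwise unions and intersections of members of τ.
All pairwise intersections and unions checked — each lies in τ. Therefore τ satisfies (T1), (T2), (T3): it IS a topology on X.


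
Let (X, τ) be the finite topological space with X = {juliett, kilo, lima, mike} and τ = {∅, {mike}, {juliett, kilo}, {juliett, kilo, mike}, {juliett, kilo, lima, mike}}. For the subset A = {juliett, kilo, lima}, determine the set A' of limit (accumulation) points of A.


A' = {juliett, kilo, lima}

For each x ∈ X, list the open sets U ∈ τ with x ∈ U, then check whether U ∩ (A ∖ {x}) ≠ ∅ for every such U.
  x = juliett: opens ∋ x are {juliett, kilo}, {juliett, kilo, mike}, {juliett, kilo, lima, mike}; each meets A ∖ {juliett}, so x IS a limit point.
  x = kilo: opens ∋ x are {juliett, kilo}, {juliett, kilo, mike}, {juliett, kilo, lima, mike}; each meets A ∖ {kilo}, so x IS a limit point.
  x = lima: opens ∋ x are {juliett, kilo, lima, mike}; each meets A ∖ {lima}, so x IS a limit point.
  x = mike: open {mike} ∋ x has {mike} ∩ (A ∖ {mike}) = ∅, so x is NOT a limit point.
Collecting: A' = {juliett, kilo, lima}.


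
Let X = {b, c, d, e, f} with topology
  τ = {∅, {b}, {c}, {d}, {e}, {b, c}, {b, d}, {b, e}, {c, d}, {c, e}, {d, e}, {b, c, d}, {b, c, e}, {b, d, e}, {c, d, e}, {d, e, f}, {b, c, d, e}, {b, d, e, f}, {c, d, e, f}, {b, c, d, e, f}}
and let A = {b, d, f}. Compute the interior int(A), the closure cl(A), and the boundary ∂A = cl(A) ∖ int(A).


int(A) = {b, d}, cl(A) = {b, d, f}, ∂A = {f}.

Closed sets in (X, τ) are complements of opens:
  closed(X, τ) = {∅, {b}, {c}, {f}, {b, c}, {b, f}, {c, f}, {d, f}, {e, f}, {b, c, f}, {b, d, f}, {b, e, f}, {c, d, f}, {c, e, f}, {d, e, f}, {b, c, d, f}, {b, c, e, f}, {b, d, e, f}, {c, d, e, f}, {b, c, d, e, f}}.
int(A) = ⋃ {U ∈ τ : U ⊆ A}. Opens contained in A: ∅, {b}, {d}, {b, d}.
Taking the union of these: int(A) = {b, d}.
cl(A) = ⋂ {C closed : A ⊆ C}. Closed sets containing A: {b, d, f}, {b, c, d, f}, {b, d, e, f}, {b, c, d, e, f}.
Intersecting these: cl(A) = {b, d, f}.
∂A = cl(A) ∖ int(A) = {b, d, f} ∖ {b, d} = {f}.


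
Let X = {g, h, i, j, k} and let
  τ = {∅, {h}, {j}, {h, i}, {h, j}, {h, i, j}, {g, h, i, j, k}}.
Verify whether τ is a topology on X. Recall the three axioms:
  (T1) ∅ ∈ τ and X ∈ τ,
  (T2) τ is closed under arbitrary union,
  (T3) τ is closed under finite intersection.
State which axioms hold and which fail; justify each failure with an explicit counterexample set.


τ IS a topology on X.

Axiom (T1): ∅ ∈ τ? Yes; X ∈ τ? Yes.
Axiom (T2/T3): check pairwise unions and intersections of members of τ.
All pairwise intersections and unions checked — each lies in τ. Therefore τ satisfies (T1), (T2), (T3): it IS a topology on X.


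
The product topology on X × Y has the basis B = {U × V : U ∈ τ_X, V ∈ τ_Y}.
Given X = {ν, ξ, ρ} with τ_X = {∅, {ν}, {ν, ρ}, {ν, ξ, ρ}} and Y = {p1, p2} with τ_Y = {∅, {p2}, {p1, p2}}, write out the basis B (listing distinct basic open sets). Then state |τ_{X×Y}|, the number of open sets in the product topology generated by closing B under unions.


Basis B = {∅ × ∅, {ν} × {p2}, {ν} × {p1, p2}, {ν, ρ} × {p2}, {ν, ξ, ρ} × {p2}, {ν, ρ} × {p1, p2}, {ν, ξ, ρ} × {p1, p2}}; |τ_{X×Y}| = 10.

Enumerate products U × V with U ∈ τ_X, V ∈ τ_Y (deduplicated):
  ∅ × ∅ = {} (∅)
  {ν} × {p2} = {(ν,p2)}
  {ν} × {p1, p2} = {(ν,p1), (ν,p2)}
  {ν, ρ} × {p2} = {(ν,p2), (ρ,p2)}
  {ν, ξ, ρ} × {p2} = {(ν,p2), (ξ,p2), (ρ,p2)}
  {ν, ρ} × {p1, p2} = {(ν,p1), (ν,p2), (ρ,p1), (ρ,p2)}
  {ν, ξ, ρ} × {p1, p2} = {(ν,p1), (ν,p2), (ξ,p1), (ξ,p2), (ρ,p1), (ρ,p2)}
These 7 distinct sets form the basis B.
Close under arbitrary unions to get τ_{X×Y}; counting gives |τ_{X×Y}| = 10.


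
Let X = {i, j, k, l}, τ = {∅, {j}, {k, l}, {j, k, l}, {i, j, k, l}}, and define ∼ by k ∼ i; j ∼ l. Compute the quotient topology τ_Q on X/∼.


X/∼ = {[i=k], [j=l]}; |τ_Q| = 2.

Equivalence classes: [i=k], [j=l].
Quotient map π: X → X/∼ sends i ↦ [i=k], j ↦ [j=l], k ↦ [i=k], l ↦ [j=l].
For each subset V ⊆ X/∼, compute π^{-1}(V) ⊆ X and check whether π^{-1}(V) ∈ τ. V is open in τ_Q iff π^{-1}(V) ∈ τ.
  V = {}: π^{-1}(V) = ∅ ∈ τ ✓.
  V = {[i=k]}: π^{-1}(V) = {i, k} ∉ τ ✗.
  V = {[j=l]}: π^{-1}(V) = {j, l} ∉ τ ✗.
  V = {[i=k], [j=l]}: π^{-1}(V) = {i, j, k, l} ∈ τ ✓.
Open sets in the quotient: τ_Q = {{}, {[i=k], [j=l]}} (2 elements).


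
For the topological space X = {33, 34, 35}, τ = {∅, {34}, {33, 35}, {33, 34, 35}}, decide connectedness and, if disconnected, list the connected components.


(X, τ) is disconnected; components = [{34}, {33, 35}].

Find clopen sets (U ∈ τ with X ∖ U ∈ τ):
  U = ∅, X ∖ U = {33, 34, 35} — both open, so U is clopen.
  U = {34}, X ∖ U = {33, 35} — both open, so U is clopen.
  U = {33, 35}, X ∖ U = {34} — both open, so U is clopen.
  U = {33, 34, 35}, X ∖ U = ∅ — both open, so U is clopen.
Nontrivial clopen(s) exist: e.g. {34}. So (X, τ) is disconnected.
Compute connected components by grouping points that agree on all clopens:
  component: {34}
  component: {33, 35}


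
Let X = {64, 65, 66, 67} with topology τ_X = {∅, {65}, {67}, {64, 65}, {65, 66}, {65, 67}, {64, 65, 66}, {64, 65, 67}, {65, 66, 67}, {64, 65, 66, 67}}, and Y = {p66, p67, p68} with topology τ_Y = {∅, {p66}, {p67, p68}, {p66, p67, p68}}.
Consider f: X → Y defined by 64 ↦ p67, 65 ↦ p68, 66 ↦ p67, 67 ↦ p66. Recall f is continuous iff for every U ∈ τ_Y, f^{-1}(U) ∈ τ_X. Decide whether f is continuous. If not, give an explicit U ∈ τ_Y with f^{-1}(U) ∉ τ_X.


f IS continuous.

Compute f^{-1}(U) for each U ∈ τ_Y:
  U = ∅: f^{-1}(U) = ∅ ∈ τ_X ✓.
  U = {p66}: f^{-1}(U) = {67} ∈ τ_X ✓.
  U = {p67, p68}: f^{-1}(U) = {64, 65, 66} ∈ τ_X ✓.
  U = {p66, p67, p68}: f^{-1}(U) = {64, 65, 66, 67} ∈ τ_X ✓.
Every preimage lies in τ_X, so f IS continuous.


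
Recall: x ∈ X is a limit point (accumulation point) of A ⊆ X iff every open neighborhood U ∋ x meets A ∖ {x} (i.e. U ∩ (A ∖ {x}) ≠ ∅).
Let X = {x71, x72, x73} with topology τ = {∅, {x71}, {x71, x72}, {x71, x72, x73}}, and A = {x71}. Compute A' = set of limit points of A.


A' = {x72, x73}

For each x ∈ X, list the open sets U ∈ τ with x ∈ U, then check whether U ∩ (A ∖ {x}) ≠ ∅ for every such U.
  x = x71: open {x71} ∋ x has {x71} ∩ (A ∖ {x71}) = ∅, so x is NOT a limit point.
  x = x72: opens ∋ x are {x71, x72}, {x71, x72, x73}; each meets A ∖ {x72}, so x IS a limit point.
  x = x73: opens ∋ x are {x71, x72, x73}; each meets A ∖ {x73}, so x IS a limit point.
Collecting: A' = {x72, x73}.


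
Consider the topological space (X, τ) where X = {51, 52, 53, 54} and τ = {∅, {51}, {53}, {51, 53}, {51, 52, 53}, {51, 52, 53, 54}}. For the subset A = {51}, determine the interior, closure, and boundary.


int(A) = {51}, cl(A) = {51, 52, 54}, ∂A = {52, 54}.

Closed sets in (X, τ) are complements of opens:
  closed(X, τ) = {∅, {54}, {52, 54}, {51, 52, 54}, {52, 53, 54}, {51, 52, 53, 54}}.
int(A) = ⋃ {U ∈ τ : U ⊆ A}. Opens contained in A: ∅, {51}.
Taking the union of these: int(A) = {51}.
cl(A) = ⋂ {C closed : A ⊆ C}. Closed sets containing A: {51, 52, 54}, {51, 52, 53, 54}.
Intersecting these: cl(A) = {51, 52, 54}.
∂A = cl(A) ∖ int(A) = {51, 52, 54} ∖ {51} = {52, 54}.


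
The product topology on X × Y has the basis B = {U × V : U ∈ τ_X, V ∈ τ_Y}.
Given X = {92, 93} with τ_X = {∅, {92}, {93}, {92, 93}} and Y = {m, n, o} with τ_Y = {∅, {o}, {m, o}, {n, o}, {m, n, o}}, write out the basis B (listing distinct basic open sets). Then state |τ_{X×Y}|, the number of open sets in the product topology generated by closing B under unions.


Basis B = {∅ × ∅, {92} × {o}, {93} × {o}, {92} × {m, o}, {92} × {n, o}, {92, 93} × {o}, {93} × {m, o}, {93} × {n, o}, {92} × {m, n, o}, {93} × {m, n, o}, {92, 93} × {m, o}, {92, 93} × {n, o}, {92, 93} × {m, n, o}}; |τ_{X×Y}| = 25.

Enumerate products U × V with U ∈ τ_X, V ∈ τ_Y (deduplicated):
  ∅ × ∅ = {} (∅)
  {92} × {o} = {(92,o)}
  {93} × {o} = {(93,o)}
  {92} × {m, o} = {(92,m), (92,o)}
  {92} × {n, o} = {(92,n), (92,o)}
  {92, 93} × {o} = {(92,o), (93,o)}
  {93} × {m, o} = {(93,m), (93,o)}
  {93} × {n, o} = {(93,n), (93,o)}
  {92} × {m, n, o} = {(92,m), (92,n), (92,o)}
  {93} × {m, n, o} = {(93,m), (93,n), (93,o)}
  {92, 93} × {m, o} = {(92,m), (92,o), (93,m), (93,o)}
  {92, 93} × {n, o} = {(92,n), (92,o), (93,n), (93,o)}
  {92, 93} × {m, n, o} = {(92,m), (92,n), (92,o), (93,m), (93,n), (93,o)}
These 13 distinct sets form the basis B.
Close under arbitrary unions to get τ_{X×Y}; counting gives |τ_{X×Y}| = 25.


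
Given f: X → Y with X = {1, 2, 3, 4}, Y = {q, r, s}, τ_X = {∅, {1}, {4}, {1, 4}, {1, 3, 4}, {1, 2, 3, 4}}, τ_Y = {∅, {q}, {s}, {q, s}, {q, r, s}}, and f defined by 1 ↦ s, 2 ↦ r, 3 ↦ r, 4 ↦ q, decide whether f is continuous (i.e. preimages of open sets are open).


f IS continuous.

Compute f^{-1}(U) for each U ∈ τ_Y:
  U = ∅: f^{-1}(U) = ∅ ∈ τ_X ✓.
  U = {q}: f^{-1}(U) = {4} ∈ τ_X ✓.
  U = {s}: f^{-1}(U) = {1} ∈ τ_X ✓.
  U = {q, s}: f^{-1}(U) = {1, 4} ∈ τ_X ✓.
  U = {q, r, s}: f^{-1}(U) = {1, 2, 3, 4} ∈ τ_X ✓.
Every preimage lies in τ_X, so f IS continuous.


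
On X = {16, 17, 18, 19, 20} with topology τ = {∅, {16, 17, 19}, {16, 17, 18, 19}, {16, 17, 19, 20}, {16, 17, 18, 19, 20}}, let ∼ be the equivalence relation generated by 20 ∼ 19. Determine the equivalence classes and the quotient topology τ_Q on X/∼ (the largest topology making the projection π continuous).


X/∼ = {[16], [17], [18], [19=20]}; |τ_Q| = 3.

Equivalence classes: [16], [17], [18], [19=20].
Quotient map π: X → X/∼ sends 16 ↦ [16], 17 ↦ [17], 18 ↦ [18], 19 ↦ [19=20], 20 ↦ [19=20].
For each subset V ⊆ X/∼, compute π^{-1}(V) ⊆ X and check whether π^{-1}(V) ∈ τ. V is open in τ_Q iff π^{-1}(V) ∈ τ.
  V = {}: π^{-1}(V) = ∅ ∈ τ ✓.
  V = {[16]}: π^{-1}(V) = {16} ∉ τ ✗.
  V = {[17]}: π^{-1}(V) = {17} ∉ τ ✗.
  V = {[16], [17]}: π^{-1}(V) = {16, 17} ∉ τ ✗.
  V = {[18]}: π^{-1}(V) = {18} ∉ τ ✗.
  V = {[16], [18]}: π^{-1}(V) = {16, 18} ∉ τ ✗.
  V = {[17], [18]}: π^{-1}(V) = {17, 18} ∉ τ ✗.
  V = {[16], [17], [18]}: π^{-1}(V) = {16, 17, 18} ∉ τ ✗.
  V = {[19=20]}: π^{-1}(V) = {19, 20} ∉ τ ✗.
  V = {[16], [19=20]}: π^{-1}(V) = {16, 19, 20} ∉ τ ✗.
  V = {[17], [19=20]}: π^{-1}(V) = {17, 19, 20} ∉ τ ✗.
  V = {[16], [17], [19=20]}: π^{-1}(V) = {16, 17, 19, 20} ∈ τ ✓.
  V = {[18], [19=20]}: π^{-1}(V) = {18, 19, 20} ∉ τ ✗.
  V = {[16], [18], [19=20]}: π^{-1}(V) = {16, 18, 19, 20} ∉ τ ✗.
  V = {[17], [18], [19=20]}: π^{-1}(V) = {17, 18, 19, 20} ∉ τ ✗.
  V = {[16], [17], [18], [19=20]}: π^{-1}(V) = {16, 17, 18, 19, 20} ∈ τ ✓.
Open sets in the quotient: τ_Q = {{}, {[16], [17], [19=20]}, {[16], [17], [18], [19=20]}} (3 elements).


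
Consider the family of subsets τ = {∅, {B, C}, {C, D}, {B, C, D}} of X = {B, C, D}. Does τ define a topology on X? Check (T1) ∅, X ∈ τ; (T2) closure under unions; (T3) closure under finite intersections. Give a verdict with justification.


τ is NOT a topology on X.

Axiom (T1): ∅ ∈ τ? Yes; X ∈ τ? Yes.
Axiom (T2/T3): check pairwise unions and intersections of members of τ.
Counterexample for (T3): {B, C} ∩ {C, D} = {C} ∉ τ. Therefore τ is NOT a topology.


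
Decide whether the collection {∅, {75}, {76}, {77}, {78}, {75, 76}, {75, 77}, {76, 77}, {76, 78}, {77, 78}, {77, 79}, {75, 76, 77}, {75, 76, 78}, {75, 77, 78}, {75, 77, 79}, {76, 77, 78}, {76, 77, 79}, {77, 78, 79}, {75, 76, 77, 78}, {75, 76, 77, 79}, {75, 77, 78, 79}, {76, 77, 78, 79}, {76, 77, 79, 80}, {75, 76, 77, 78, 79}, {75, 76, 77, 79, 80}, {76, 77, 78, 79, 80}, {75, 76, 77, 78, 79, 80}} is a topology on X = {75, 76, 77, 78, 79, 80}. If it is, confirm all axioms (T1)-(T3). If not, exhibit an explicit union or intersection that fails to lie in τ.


τ is NOT a topology on X.

Axiom (T1): ∅ ∈ τ? Yes; X ∈ τ? Yes.
Axiom (T2/T3): check pairwise unions and intersections of members of τ.
Counterexample for (T2): {75} ∪ {78} = {75, 78} ∉ τ. Therefore τ is NOT a topology.


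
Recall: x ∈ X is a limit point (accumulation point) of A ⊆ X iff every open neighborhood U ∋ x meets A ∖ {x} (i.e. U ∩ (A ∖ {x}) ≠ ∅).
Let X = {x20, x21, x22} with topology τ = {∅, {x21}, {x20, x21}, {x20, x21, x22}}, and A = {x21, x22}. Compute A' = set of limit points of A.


A' = {x20, x22}

For each x ∈ X, list the open sets U ∈ τ with x ∈ U, then check whether U ∩ (A ∖ {x}) ≠ ∅ for every such U.
  x = x20: opens ∋ x are {x20, x21}, {x20, x21, x22}; each meets A ∖ {x20}, so x IS a limit point.
  x = x21: open {x21} ∋ x has {x21} ∩ (A ∖ {x21}) = ∅, so x is NOT a limit point.
  x = x22: opens ∋ x are {x20, x21, x22}; each meets A ∖ {x22}, so x IS a limit point.
Collecting: A' = {x20, x22}.


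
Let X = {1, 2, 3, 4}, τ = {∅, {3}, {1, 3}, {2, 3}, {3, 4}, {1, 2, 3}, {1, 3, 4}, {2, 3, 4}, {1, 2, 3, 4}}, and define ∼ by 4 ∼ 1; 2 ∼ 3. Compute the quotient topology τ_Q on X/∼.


X/∼ = {[1=4], [2=3]}; |τ_Q| = 3.

Equivalence classes: [1=4], [2=3].
Quotient map π: X → X/∼ sends 1 ↦ [1=4], 2 ↦ [2=3], 3 ↦ [2=3], 4 ↦ [1=4].
For each subset V ⊆ X/∼, compute π^{-1}(V) ⊆ X and check whether π^{-1}(V) ∈ τ. V is open in τ_Q iff π^{-1}(V) ∈ τ.
  V = {}: π^{-1}(V) = ∅ ∈ τ ✓.
  V = {[1=4]}: π^{-1}(V) = {1, 4} ∉ τ ✗.
  V = {[2=3]}: π^{-1}(V) = {2, 3} ∈ τ ✓.
  V = {[1=4], [2=3]}: π^{-1}(V) = {1, 2, 3, 4} ∈ τ ✓.
Open sets in the quotient: τ_Q = {{}, {[2=3]}, {[1=4], [2=3]}} (3 elements).


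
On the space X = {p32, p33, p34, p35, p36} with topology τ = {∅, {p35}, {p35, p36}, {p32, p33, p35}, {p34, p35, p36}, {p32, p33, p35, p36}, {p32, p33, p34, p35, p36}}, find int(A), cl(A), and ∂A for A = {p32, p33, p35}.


int(A) = {p32, p33, p35}, cl(A) = {p32, p33, p34, p35, p36}, ∂A = {p34, p36}.

Closed sets in (X, τ) are complements of opens:
  closed(X, τ) = {∅, {p34}, {p32, p33}, {p34, p36}, {p32, p33, p34}, {p32, p33, p34, p36}, {p32, p33, p34, p35, p36}}.
int(A) = ⋃ {U ∈ τ : U ⊆ A}. Opens contained in A: ∅, {p35}, {p32, p33, p35}.
Taking the union of these: int(A) = {p32, p33, p35}.
cl(A) = ⋂ {C closed : A ⊆ C}. Closed sets containing A: {p32, p33, p34, p35, p36}.
Intersecting these: cl(A) = {p32, p33, p34, p35, p36}.
∂A = cl(A) ∖ int(A) = {p32, p33, p34, p35, p36} ∖ {p32, p33, p35} = {p34, p36}.


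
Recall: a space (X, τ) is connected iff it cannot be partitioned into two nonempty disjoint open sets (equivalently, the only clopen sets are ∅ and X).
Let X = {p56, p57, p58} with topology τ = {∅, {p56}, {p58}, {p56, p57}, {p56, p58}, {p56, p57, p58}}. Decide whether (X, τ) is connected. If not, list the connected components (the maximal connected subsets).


(X, τ) is disconnected; components = [{p58}, {p56, p57}].

Find clopen sets (U ∈ τ with X ∖ U ∈ τ):
  U = ∅, X ∖ U = {p56, p57, p58} — both open, so U is clopen.
  U = {p58}, X ∖ U = {p56, p57} — both open, so U is clopen.
  U = {p56, p57}, X ∖ U = {p58} — both open, so U is clopen.
  U = {p56, p57, p58}, X ∖ U = ∅ — both open, so U is clopen.
Nontrivial clopen(s) exist: e.g. {p56, p57}. So (X, τ) is disconnected.
Compute connected components by grouping points that agree on all clopens:
  component: {p58}
  component: {p56, p57}


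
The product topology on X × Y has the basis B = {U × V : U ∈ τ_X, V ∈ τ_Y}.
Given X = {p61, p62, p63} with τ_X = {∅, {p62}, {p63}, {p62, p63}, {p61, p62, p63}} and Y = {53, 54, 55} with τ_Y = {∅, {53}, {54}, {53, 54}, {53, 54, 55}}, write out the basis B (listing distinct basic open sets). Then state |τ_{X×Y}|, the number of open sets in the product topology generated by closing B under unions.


Basis B = {∅ × ∅, {p62} × {53}, {p62} × {54}, {p63} × {53}, {p63} × {54}, {p62} × {53, 54}, {p62, p63} × {53}, {p62, p63} × {54}, {p63} × {53, 54}, {p61, p62, p63} × {53}, {p61, p62, p63} × {54}, {p62} × {53, 54, 55}, {p63} × {53, 54, 55}, {p62, p63} × {53, 54}, {p61, p62, p63} × {53, 54}, {p62, p63} × {53, 54, 55}, {p61, p62, p63} × {53, 54, 55}}; |τ_{X×Y}| = 48.

Enumerate products U × V with U ∈ τ_X, V ∈ τ_Y (deduplicated):
  ∅ × ∅ = {} (∅)
  {p62} × {53} = {(p62,53)}
  {p62} × {54} = {(p62,54)}
  {p63} × {53} = {(p63,53)}
  {p63} × {54} = {(p63,54)}
  {p62} × {53, 54} = {(p62,53), (p62,54)}
  {p62, p63} × {53} = {(p62,53), (p63,53)}
  {p62, p63} × {54} = {(p62,54), (p63,54)}
  {p63} × {53, 54} = {(p63,53), (p63,54)}
  {p61, p62, p63} × {53} = {(p61,53), (p62,53), (p63,53)}
  {p61, p62, p63} × {54} = {(p61,54), (p62,54), (p63,54)}
  {p62} × {53, 54, 55} = {(p62,53), (p62,54), (p62,55)}
  {p63} × {53, 54, 55} = {(p63,53), (p63,54), (p63,55)}
  {p62, p63} × {53, 54} = {(p62,53), (p62,54), (p63,53), (p63,54)}
  {p61, p62, p63} × {53, 54} = {(p61,53), (p61,54), (p62,53), (p62,54), (p63,53), (p63,54)}
  {p62, p63} × {53, 54, 55} = {(p62,53), (p62,54), (p62,55), (p63,53), (p63,54), (p63,55)}
  {p61, p62, p63} × {53, 54, 55} = {(p61,53), (p61,54), (p61,55), (p62,53), (p62,54), (p62,55), (p63,53), (p63,54), (p63,55)}
These 17 distinct sets form the basis B.
Close under arbitrary unions to get τ_{X×Y}; counting gives |τ_{X×Y}| = 48.


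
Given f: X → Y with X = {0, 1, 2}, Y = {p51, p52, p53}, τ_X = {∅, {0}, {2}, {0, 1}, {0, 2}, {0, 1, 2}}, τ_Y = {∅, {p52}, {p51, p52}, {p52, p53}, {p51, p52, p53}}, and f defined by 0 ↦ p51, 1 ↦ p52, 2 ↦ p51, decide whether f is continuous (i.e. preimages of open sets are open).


f is NOT continuous.

Compute f^{-1}(U) for each U ∈ τ_Y:
  U = ∅: f^{-1}(U) = ∅ ∈ τ_X ✓.
  U = {p52}: f^{-1}(U) = {1} ∉ τ_X ✗.
  U = {p51, p52}: f^{-1}(U) = {0, 1, 2} ∈ τ_X ✓.
  U = {p52, p53}: f^{-1}(U) = {1} ∉ τ_X ✗.
  U = {p51, p52, p53}: f^{-1}(U) = {0, 1, 2} ∈ τ_X ✓.
Found U = {p52} with f^{-1}(U) = {1} not in τ_X. Therefore f is NOT continuous.


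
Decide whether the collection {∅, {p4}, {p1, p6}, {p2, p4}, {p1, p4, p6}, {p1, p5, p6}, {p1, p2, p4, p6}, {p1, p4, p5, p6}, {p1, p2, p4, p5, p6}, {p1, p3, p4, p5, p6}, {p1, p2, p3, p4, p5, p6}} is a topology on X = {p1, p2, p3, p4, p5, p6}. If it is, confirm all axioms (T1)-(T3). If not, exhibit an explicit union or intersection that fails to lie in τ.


τ IS a topology on X.

Axiom (T1): ∅ ∈ τ? Yes; X ∈ τ? Yes.
Axiom (T2/T3): check pairwise unions and intersections of members of τ.
All pairwise intersections and unions checked — each lies in τ. Therefore τ satisfies (T1), (T2), (T3): it IS a topology on X.


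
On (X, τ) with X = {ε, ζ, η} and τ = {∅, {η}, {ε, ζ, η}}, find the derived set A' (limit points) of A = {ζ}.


A' = {ε}

For each x ∈ X, list the open sets U ∈ τ with x ∈ U, then check whether U ∩ (A ∖ {x}) ≠ ∅ for every such U.
  x = ε: opens ∋ x are {ε, ζ, η}; each meets A ∖ {ε}, so x IS a limit point.
  x = ζ: open {ε, ζ, η} ∋ x has {ε, ζ, η} ∩ (A ∖ {ζ}) = ∅, so x is NOT a limit point.
  x = η: open {η} ∋ x has {η} ∩ (A ∖ {η}) = ∅, so x is NOT a limit point.
Collecting: A' = {ε}.


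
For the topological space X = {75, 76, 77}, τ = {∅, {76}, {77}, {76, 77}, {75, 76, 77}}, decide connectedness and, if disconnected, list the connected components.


(X, τ) is connected.

Find clopen sets (U ∈ τ with X ∖ U ∈ τ):
  U = ∅, X ∖ U = {75, 76, 77} — both open, so U is clopen.
  U = {75, 76, 77}, X ∖ U = ∅ — both open, so U is clopen.
Only trivial clopens (∅ and X) exist, so (X, τ) is connected.
Compute connected components by grouping points that agree on all clopens:
  component: {75, 76, 77}


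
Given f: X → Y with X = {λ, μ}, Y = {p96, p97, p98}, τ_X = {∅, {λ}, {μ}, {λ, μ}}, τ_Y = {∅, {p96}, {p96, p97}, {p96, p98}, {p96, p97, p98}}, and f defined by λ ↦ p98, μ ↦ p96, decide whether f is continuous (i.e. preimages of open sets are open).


f IS continuous.

Compute f^{-1}(U) for each U ∈ τ_Y:
  U = ∅: f^{-1}(U) = ∅ ∈ τ_X ✓.
  U = {p96}: f^{-1}(U) = {μ} ∈ τ_X ✓.
  U = {p96, p97}: f^{-1}(U) = {μ} ∈ τ_X ✓.
  U = {p96, p98}: f^{-1}(U) = {λ, μ} ∈ τ_X ✓.
  U = {p96, p97, p98}: f^{-1}(U) = {λ, μ} ∈ τ_X ✓.
Every preimage lies in τ_X, so f IS continuous.
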